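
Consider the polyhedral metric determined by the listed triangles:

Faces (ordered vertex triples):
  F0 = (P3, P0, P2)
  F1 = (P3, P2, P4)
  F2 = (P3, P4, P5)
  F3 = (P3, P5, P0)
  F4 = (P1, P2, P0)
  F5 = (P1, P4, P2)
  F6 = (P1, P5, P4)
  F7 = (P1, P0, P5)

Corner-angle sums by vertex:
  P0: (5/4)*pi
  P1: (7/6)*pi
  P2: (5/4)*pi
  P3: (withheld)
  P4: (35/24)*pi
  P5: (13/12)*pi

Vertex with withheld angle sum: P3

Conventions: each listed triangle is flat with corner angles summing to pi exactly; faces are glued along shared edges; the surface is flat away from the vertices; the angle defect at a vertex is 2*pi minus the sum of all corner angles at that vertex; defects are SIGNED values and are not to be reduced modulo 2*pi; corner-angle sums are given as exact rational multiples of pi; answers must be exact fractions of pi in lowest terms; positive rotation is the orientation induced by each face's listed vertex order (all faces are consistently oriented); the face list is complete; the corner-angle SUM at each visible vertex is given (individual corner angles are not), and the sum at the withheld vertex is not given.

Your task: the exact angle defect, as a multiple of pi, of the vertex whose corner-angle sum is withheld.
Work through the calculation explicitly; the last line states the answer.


V = 6, E = 12, F = 8; chi = V - E + F = 2
Gauss-Bonnet: total defect = 2*pi*chi = 4*pi; visible defects sum to (91/24)*pi

Answer: defect(P3) = (5/24)*pi


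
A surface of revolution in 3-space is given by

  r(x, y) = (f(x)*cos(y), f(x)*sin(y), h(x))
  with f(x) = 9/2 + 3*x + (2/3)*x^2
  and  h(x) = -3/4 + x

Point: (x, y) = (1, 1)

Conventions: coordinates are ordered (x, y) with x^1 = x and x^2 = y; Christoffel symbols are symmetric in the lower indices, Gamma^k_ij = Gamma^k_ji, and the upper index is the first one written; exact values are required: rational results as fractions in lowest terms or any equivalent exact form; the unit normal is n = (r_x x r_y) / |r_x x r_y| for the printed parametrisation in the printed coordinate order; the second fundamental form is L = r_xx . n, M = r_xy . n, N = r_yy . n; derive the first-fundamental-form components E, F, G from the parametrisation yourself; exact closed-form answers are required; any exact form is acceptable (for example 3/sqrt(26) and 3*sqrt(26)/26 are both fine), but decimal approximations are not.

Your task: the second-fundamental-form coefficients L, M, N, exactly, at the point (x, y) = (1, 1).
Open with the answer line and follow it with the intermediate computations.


Answer: L = -2*sqrt(178)/89, M = 0, N = 49*sqrt(178)/356

f = 49/6, f' = 13/3, f'' = 4/3, h' = 1, h'' = 0
E = 178/9, F = 0, G = 2401/36; answer radicand W^2 = 178/9
unnormalised second-form numerators: l = -4/3, m = 0, n = 49/6; L = l/sqrt(178/9), and similarly M = m/sqrt(W^2), N = n/sqrt(W^2)


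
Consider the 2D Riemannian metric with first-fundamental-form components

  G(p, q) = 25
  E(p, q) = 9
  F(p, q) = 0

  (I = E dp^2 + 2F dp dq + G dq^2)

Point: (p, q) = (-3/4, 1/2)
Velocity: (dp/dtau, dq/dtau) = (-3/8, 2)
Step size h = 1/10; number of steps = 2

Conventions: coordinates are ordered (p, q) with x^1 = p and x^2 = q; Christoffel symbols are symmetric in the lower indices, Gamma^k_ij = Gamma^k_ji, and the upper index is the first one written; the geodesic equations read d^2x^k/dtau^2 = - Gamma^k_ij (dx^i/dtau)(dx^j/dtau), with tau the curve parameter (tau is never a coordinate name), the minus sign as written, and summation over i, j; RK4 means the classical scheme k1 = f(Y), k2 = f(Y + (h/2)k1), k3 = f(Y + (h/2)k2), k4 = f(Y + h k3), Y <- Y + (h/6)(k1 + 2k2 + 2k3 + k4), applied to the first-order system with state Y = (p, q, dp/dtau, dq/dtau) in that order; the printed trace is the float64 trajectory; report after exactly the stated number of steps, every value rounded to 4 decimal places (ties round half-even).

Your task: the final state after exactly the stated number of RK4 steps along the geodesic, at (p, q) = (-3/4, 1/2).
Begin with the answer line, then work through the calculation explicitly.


Answer: p = -0.8250, q = 0.9000, dp/dtau = -0.3750, dq/dtau = 2.0000

f(Y) = (dp/dtau, dq/dtau, -Gamma^p_ij Y'^i Y'^j, -Gamma^q_ij Y'^i Y'^j) with the Gammas evaluated at the stage position; h = 0.100000; intermediate values shown to 6 dp
step 0: p = -0.7500, q = 0.5000, dp/dtau = -0.3750, dq/dtau = 2.0000
step 1:
  k1: at (p, q) = (-0.750000, 0.500000), (dp/dtau, dq/dtau) = (-0.375000, 2.000000); Gamma_ppp = 0.000000, Gamma_ppq = 0.000000, Gamma_pqq = 0.000000, Gamma_qpp = 0.000000, Gamma_qpq = 0.000000, Gamma_qqq = 0.000000; k1 = (-0.375000, 2.000000, 0.000000, 0.000000)
  k2: at (p, q) = (-0.768750, 0.600000), (dp/dtau, dq/dtau) = (-0.375000, 2.000000); Gamma_ppp = 0.000000, Gamma_ppq = 0.000000, Gamma_pqq = 0.000000, Gamma_qpp = 0.000000, Gamma_qpq = 0.000000, Gamma_qqq = 0.000000; k2 = (-0.375000, 2.000000, 0.000000, 0.000000)
  k3: at (p, q) = (-0.768750, 0.600000), (dp/dtau, dq/dtau) = (-0.375000, 2.000000); Gamma_ppp = 0.000000, Gamma_ppq = 0.000000, Gamma_pqq = 0.000000, Gamma_qpp = 0.000000, Gamma_qpq = 0.000000, Gamma_qqq = 0.000000; k3 = (-0.375000, 2.000000, 0.000000, 0.000000)
  k4: at (p, q) = (-0.787500, 0.700000), (dp/dtau, dq/dtau) = (-0.375000, 2.000000); Gamma_ppp = 0.000000, Gamma_ppq = 0.000000, Gamma_pqq = 0.000000, Gamma_qpp = 0.000000, Gamma_qpq = 0.000000, Gamma_qqq = 0.000000; k4 = (-0.375000, 2.000000, 0.000000, 0.000000)
  Y <- Y + (h/6)(k1 + 2k2 + 2k3 + k4): p = -0.7875, q = 0.7000, dp/dtau = -0.3750, dq/dtau = 2.0000
step 2:
  k1: at (p, q) = (-0.787500, 0.700000), (dp/dtau, dq/dtau) = (-0.375000, 2.000000); Gamma_ppp = 0.000000, Gamma_ppq = 0.000000, Gamma_pqq = 0.000000, Gamma_qpp = 0.000000, Gamma_qpq = 0.000000, Gamma_qqq = 0.000000; k1 = (-0.375000, 2.000000, 0.000000, 0.000000)
  k2: at (p, q) = (-0.806250, 0.800000), (dp/dtau, dq/dtau) = (-0.375000, 2.000000); Gamma_ppp = 0.000000, Gamma_ppq = 0.000000, Gamma_pqq = 0.000000, Gamma_qpp = 0.000000, Gamma_qpq = 0.000000, Gamma_qqq = 0.000000; k2 = (-0.375000, 2.000000, 0.000000, 0.000000)
  k3: at (p, q) = (-0.806250, 0.800000), (dp/dtau, dq/dtau) = (-0.375000, 2.000000); Gamma_ppp = 0.000000, Gamma_ppq = 0.000000, Gamma_pqq = 0.000000, Gamma_qpp = 0.000000, Gamma_qpq = 0.000000, Gamma_qqq = 0.000000; k3 = (-0.375000, 2.000000, 0.000000, 0.000000)
  k4: at (p, q) = (-0.825000, 0.900000), (dp/dtau, dq/dtau) = (-0.375000, 2.000000); Gamma_ppp = 0.000000, Gamma_ppq = 0.000000, Gamma_pqq = 0.000000, Gamma_qpp = 0.000000, Gamma_qpq = 0.000000, Gamma_qqq = 0.000000; k4 = (-0.375000, 2.000000, 0.000000, 0.000000)
  Y <- Y + (h/6)(k1 + 2k2 + 2k3 + k4): p = -0.8250, q = 0.9000, dp/dtau = -0.3750, dq/dtau = 2.0000


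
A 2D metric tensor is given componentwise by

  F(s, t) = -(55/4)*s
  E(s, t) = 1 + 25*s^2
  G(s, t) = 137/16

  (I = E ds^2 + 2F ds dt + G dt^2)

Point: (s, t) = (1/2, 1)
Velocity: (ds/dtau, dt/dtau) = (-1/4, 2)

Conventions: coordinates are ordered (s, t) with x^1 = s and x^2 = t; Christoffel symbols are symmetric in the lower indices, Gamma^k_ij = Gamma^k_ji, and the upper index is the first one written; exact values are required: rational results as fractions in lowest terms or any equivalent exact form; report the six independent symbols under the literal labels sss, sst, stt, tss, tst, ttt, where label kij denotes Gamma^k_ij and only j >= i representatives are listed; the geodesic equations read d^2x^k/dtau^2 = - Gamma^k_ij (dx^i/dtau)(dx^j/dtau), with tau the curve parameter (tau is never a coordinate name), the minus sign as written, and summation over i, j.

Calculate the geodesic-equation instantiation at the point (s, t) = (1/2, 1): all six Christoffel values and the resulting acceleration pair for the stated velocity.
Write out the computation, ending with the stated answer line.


E = 29/4, F = -55/8, G = 137/16 at the point
E_s = 25, E_t = 0, F_s = -55/4, F_t = 0, G_s = 0, G_t = 0
EG - F^2 = 237/16;  g^inv = (16/237) * [[137/16, 55/8], [55/8, 29/4]]
first-kind symbols [ij,l] = (1/2)(d_i g_jl + d_j g_il - d_l g_ij): [ss,s] = E_s/2 = 25/2, [ss,t] = F_s - E_t/2 = -55/4, [st,s] = E_t/2 = 0, [st,t] = G_s/2 = 0, [tt,s] = F_t - G_s/2 = 0, [tt,t] = G_t/2 = 0
Gamma^s_ij = (G*[ij,s] - F*[ij,t])/(EG - F^2), Gamma^t_ij = (E*[ij,t] - F*[ij,s])/(EG - F^2)
Gamma_sss = 200/237, Gamma_sst = 0, Gamma_stt = 0, Gamma_tss = -220/237, Gamma_tst = 0, Gamma_ttt = 0
d^2s/dtau^2 = -(Gamma_sss*(-1/4)^2 + 2*Gamma_sst*(-1/4)*(2) + Gamma_stt*(2)^2) = -25/474
d^2t/dtau^2 = -(Gamma_tss*(-1/4)^2 + 2*Gamma_tst*(-1/4)*(2) + Gamma_ttt*(2)^2) = 55/948

Answer: Gamma_sss = 200/237, Gamma_sst = 0, Gamma_stt = 0, Gamma_tss = -220/237, Gamma_tst = 0, Gamma_ttt = 0; accelerations (d^2s/dtau^2, d^2t/dtau^2) = (-25/474, 55/948)


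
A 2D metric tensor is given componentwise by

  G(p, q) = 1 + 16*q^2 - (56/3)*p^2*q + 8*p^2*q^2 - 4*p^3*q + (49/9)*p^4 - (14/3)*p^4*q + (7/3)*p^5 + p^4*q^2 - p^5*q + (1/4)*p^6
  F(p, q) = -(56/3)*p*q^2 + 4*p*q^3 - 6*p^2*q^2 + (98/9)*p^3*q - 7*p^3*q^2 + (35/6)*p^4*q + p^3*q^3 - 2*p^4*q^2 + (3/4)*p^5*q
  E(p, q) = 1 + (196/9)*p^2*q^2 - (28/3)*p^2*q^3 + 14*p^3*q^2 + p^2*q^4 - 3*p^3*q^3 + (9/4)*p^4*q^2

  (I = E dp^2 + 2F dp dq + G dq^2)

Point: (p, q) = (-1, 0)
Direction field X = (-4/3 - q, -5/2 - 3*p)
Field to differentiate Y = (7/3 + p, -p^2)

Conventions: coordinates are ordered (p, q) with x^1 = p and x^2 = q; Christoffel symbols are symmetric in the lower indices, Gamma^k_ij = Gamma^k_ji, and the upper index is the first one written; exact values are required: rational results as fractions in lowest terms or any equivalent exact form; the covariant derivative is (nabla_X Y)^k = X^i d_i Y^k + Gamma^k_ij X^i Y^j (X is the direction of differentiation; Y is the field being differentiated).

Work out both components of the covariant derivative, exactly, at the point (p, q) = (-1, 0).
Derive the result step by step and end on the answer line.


E = 1, F = 0, G = 157/36 at the point
E_p = 0, E_q = 0, F_p = 0, F_q = -209/36, G_p = -209/18, G_q = -55/3
EG - F^2 = 157/36;  g^inv = (36/157) * [[157/36, 0], [0, 1]]
first-kind symbols [ij,l] = (1/2)(d_i g_jl + d_j g_il - d_l g_ij): [pp,p] = E_p/2 = 0, [pp,q] = F_p - E_q/2 = 0, [pq,p] = E_q/2 = 0, [pq,q] = G_p/2 = -209/36, [qq,p] = F_q - G_p/2 = 0, [qq,q] = G_q/2 = -55/6
Gamma^p_ij = (G*[ij,p] - F*[ij,q])/(EG - F^2), Gamma^q_ij = (E*[ij,q] - F*[ij,p])/(EG - F^2)
Gamma_ppp = 0, Gamma_ppq = 0, Gamma_pqq = 0, Gamma_qpp = 0, Gamma_qpq = -209/157, Gamma_qqq = -330/157
X = (-4/3, 1/2), Y = (4/3, -1) at the point

Answer: (nabla_X Y)^p = -4/3, (nabla_X Y)^q = -2015/471


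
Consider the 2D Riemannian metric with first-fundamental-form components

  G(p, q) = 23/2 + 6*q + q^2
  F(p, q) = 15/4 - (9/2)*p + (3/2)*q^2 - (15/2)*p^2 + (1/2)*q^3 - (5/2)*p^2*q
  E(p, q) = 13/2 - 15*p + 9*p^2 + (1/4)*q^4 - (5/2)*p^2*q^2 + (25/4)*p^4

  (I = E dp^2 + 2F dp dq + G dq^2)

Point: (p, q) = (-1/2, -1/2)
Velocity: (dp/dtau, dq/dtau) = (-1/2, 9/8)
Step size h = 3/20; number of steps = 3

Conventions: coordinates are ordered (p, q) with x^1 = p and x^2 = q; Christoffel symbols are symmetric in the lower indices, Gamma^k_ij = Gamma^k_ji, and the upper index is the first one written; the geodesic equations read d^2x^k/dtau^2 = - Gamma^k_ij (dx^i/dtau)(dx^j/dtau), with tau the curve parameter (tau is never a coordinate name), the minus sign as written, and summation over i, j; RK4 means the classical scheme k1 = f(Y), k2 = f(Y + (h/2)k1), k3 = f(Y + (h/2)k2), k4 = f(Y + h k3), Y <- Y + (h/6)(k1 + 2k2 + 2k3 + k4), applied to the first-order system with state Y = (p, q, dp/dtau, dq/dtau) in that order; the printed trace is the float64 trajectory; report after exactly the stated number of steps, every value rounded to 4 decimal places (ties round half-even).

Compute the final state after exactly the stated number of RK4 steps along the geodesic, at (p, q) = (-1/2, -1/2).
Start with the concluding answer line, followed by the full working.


Answer: p = -0.6852, q = -0.0482, dp/dtau = -0.3488, dq/dtau = 0.9093

f(Y) = (dp/dtau, dq/dtau, -Gamma^p_ij Y'^i Y'^j, -Gamma^q_ij Y'^i Y'^j) with the Gammas evaluated at the stage position; h = 0.150000; intermediate values shown to 6 dp
step 0: p = -0.5000, q = -0.5000, dp/dtau = -0.5000, dq/dtau = 1.1250
step 1:
  k1: at (p, q) = (-0.500000, -0.500000), (dp/dtau, dq/dtau) = (-0.500000, 1.125000); Gamma_ppp = -1.010262, Gamma_ppq = 0.017958, Gamma_pqq = -0.223191, Gamma_qpp = 0.719856, Gamma_qpq = -0.009749, Gamma_qqq = 0.406875; k1 = (-0.500000, 1.125000, 0.555245, -0.705883)
  k2: at (p, q) = (-0.537500, -0.415625), (dp/dtau, dq/dtau) = (-0.458357, 1.072059); Gamma_ppp = -0.986038, Gamma_ppq = 0.017234, Gamma_pqq = -0.194586, Gamma_qpp = 0.723760, Gamma_qpq = -0.008496, Gamma_qqq = 0.377486; k2 = (-0.458357, 1.072059, 0.447733, -0.594254)
  k3: at (p, q) = (-0.534377, -0.419596), (dp/dtau, dq/dtau) = (-0.466420, 1.080431); Gamma_ppp = -0.987605, Gamma_ppq = 0.017246, Gamma_pqq = -0.196206, Gamma_qpp = 0.722321, Gamma_qpq = -0.008549, Gamma_qqq = 0.379006; k3 = (-0.466420, 1.080431, 0.461271, -0.608181)
  k4: at (p, q) = (-0.569963, -0.337935), (dp/dtau, dq/dtau) = (-0.430809, 1.033773); Gamma_ppp = -0.966443, Gamma_ppq = 0.015361, Gamma_pqq = -0.171585, Gamma_qpp = 0.729314, Gamma_qpq = -0.006898, Gamma_qqq = 0.354736; k4 = (-0.430809, 1.033773, 0.376422, -0.520605)
  Y <- Y + (h/6)(k1 + 2k2 + 2k3 + k4): p = -0.5695, q = -0.3384, dp/dtau = -0.4313, dq/dtau = 1.0342
step 2:
  k1: at (p, q) = (-0.569509, -0.338406), (dp/dtau, dq/dtau) = (-0.431258, 1.034216); Gamma_ppp = -0.966645, Gamma_ppq = 0.015368, Gamma_pqq = -0.171772, Gamma_qpp = 0.729059, Gamma_qpq = -0.006906, Gamma_qqq = 0.354903; k1 = (-0.431258, 1.034216, 0.377217, -0.521359)
  k2: at (p, q) = (-0.601853, -0.260840), (dp/dtau, dq/dtau) = (-0.402967, 0.995114); Gamma_ppp = -0.948551, Gamma_ppq = 0.012707, Gamma_pqq = -0.150963, Gamma_qpp = 0.737489, Gamma_qpq = -0.005171, Gamma_qqq = 0.335273; k2 = (-0.402967, 0.995114, 0.313710, -0.455907)
  k3: at (p, q) = (-0.599732, -0.263773), (dp/dtau, dq/dtau) = (-0.407730, 1.000023); Gamma_ppp = -0.949515, Gamma_ppq = 0.012802, Gamma_pqq = -0.151875, Gamma_qpp = 0.736404, Gamma_qpq = -0.005235, Gamma_qqq = 0.336081; k3 = (-0.407730, 1.000023, 0.320172, -0.462787)
  k4: at (p, q) = (-0.630669, -0.188403), (dp/dtau, dq/dtau) = (-0.383232, 0.964798); Gamma_ppp = -0.933163, Gamma_ppq = 0.009646, Gamma_pqq = -0.133398, Gamma_qpp = 0.746492, Gamma_qpq = -0.003562, Gamma_qqq = 0.319472; k4 = (-0.383232, 0.964798, 0.268356, -0.409645)
  Y <- Y + (h/6)(k1 + 2k2 + 2k3 + k4): p = -0.6304, q = -0.1887, dp/dtau = -0.3834, dq/dtau = 0.9650
step 3:
  k1: at (p, q) = (-0.630406, -0.188674), (dp/dtau, dq/dtau) = (-0.383425, 0.965006); Gamma_ppp = -0.933270, Gamma_ppq = 0.009656, Gamma_pqq = -0.133484, Gamma_qpp = 0.746334, Gamma_qpq = -0.003568, Gamma_qqq = 0.319545; k1 = (-0.383425, 0.965006, 0.268655, -0.409934)
  k2: at (p, q) = (-0.659163, -0.116299), (dp/dtau, dq/dtau) = (-0.363276, 0.934261); Gamma_ppp = -0.918711, Gamma_ppq = 0.006196, Gamma_pqq = -0.117239, Gamma_qpp = 0.757141, Gamma_qpq = -0.002064, Gamma_qqq = 0.305680; k2 = (-0.363276, 0.934261, 0.227778, -0.368131)
  k3: at (p, q) = (-0.657652, -0.118604), (dp/dtau, dq/dtau) = (-0.366341, 0.937396); Gamma_ppp = -0.919358, Gamma_ppq = 0.006307, Gamma_pqq = -0.117809, Gamma_qpp = 0.756316, Gamma_qpq = -0.002110, Gamma_qqq = 0.306151; k3 = (-0.366341, 0.937396, 0.231235, -0.371970)
  k4: at (p, q) = (-0.685357, -0.048065), (dp/dtau, dq/dtau) = (-0.348739, 0.909211); Gamma_ppp = -0.905893, Gamma_ppq = 0.002638, Gamma_pqq = -0.103058, Gamma_qpp = 0.768074, Gamma_qpq = -0.000793, Gamma_qqq = 0.294220; k4 = (-0.348739, 0.909211, 0.197042, -0.337136)
  Y <- Y + (h/6)(k1 + 2k2 + 2k3 + k4): p = -0.6852, q = -0.0482, dp/dtau = -0.3488, dq/dtau = 0.9093


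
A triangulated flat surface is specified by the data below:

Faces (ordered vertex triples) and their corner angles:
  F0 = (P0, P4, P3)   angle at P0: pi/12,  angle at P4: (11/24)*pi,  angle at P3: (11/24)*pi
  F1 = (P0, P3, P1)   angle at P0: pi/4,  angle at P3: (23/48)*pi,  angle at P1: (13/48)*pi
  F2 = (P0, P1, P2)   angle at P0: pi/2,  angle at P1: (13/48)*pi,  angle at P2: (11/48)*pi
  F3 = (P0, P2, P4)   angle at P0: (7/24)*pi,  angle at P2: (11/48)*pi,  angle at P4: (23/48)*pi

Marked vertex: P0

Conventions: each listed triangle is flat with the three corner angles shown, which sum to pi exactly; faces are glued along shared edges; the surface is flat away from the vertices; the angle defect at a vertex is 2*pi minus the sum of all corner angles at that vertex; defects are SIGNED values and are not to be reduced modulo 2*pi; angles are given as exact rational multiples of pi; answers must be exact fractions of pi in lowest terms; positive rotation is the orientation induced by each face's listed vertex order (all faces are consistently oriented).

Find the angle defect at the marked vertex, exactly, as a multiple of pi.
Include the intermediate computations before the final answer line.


Sum of corner angles at P0: (9/8)*pi
defect = 2*pi - (9/8)*pi

Answer: defect(P0) = (7/8)*pi


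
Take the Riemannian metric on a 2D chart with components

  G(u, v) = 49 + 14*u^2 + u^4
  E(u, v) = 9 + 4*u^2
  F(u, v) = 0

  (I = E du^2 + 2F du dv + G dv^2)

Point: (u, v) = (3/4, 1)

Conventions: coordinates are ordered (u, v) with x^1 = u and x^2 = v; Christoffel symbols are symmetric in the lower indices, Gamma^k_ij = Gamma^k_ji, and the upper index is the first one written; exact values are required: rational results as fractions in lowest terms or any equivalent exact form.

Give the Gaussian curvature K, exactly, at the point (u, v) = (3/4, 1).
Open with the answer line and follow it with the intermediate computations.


Answer: K = -512/27225

E = 45/4, F = 0, G = 14641/256, EG - F^2 = 658845/1024 at the point
E_u = 6, E_v = 0, F_u = 0, F_v = 0, G_u = 363/16, G_v = 0
E_vv = 0, F_uv = 0, G_uu = 139/4
Compute both Brioschi determinants and normalise by (EG - F^2)^2.
M1 = [[-E_vv/2 + F_uv - G_uu/2, E_u/2, F_u - E_v/2], [F_v - G_u/2, E, F], [G_v/2, F, G]] = [[-139/8, 3, 0], [-363/32, 45/4, 0], [0, 0, 14641/256]]; det M1 = -37817703/4096
M2 = [[0, E_v/2, G_u/2], [E_v/2, E, F], [G_u/2, F, G]] = [[0, 0, 363/32], [0, 45/4, 0], [363/32, 0, 14641/256]]; det M2 = -5929605/4096
det M1 - det M2 = -15944049/2048; K = -15944049/2048 / (658845/1024)^2 = -512/27225


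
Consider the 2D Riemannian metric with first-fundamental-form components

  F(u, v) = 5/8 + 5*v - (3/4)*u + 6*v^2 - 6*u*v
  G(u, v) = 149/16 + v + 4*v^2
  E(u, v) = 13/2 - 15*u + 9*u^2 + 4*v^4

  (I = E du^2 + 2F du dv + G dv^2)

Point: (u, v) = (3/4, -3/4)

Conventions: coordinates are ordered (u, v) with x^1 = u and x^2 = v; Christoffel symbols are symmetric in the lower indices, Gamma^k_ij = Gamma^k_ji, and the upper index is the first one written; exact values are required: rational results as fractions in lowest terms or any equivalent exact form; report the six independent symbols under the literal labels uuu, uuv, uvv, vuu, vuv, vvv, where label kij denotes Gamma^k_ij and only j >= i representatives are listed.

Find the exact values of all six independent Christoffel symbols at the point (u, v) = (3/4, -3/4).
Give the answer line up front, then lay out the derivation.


Answer: Gamma_uuu = -10216/2623, Gamma_uuv = -12456/2623, Gamma_uvv = -86272/7869, Gamma_vuu = 4622/2623, Gamma_vuv = 3528/2623, Gamma_vvv = 22616/7869

E = 101/64, F = 49/16, G = 173/16 at the point
E_u = -3/2, E_v = -27/4, F_u = 15/4, F_v = -17/2, G_u = 0, G_v = -5
EG - F^2 = 7869/1024;  g^inv = (1024/7869) * [[173/16, -49/16], [-49/16, 101/64]]
first-kind symbols [ij,l] = (1/2)(d_i g_jl + d_j g_il - d_l g_ij): [uu,u] = E_u/2 = -3/4, [uu,v] = F_u - E_v/2 = 57/8, [uv,u] = E_v/2 = -27/8, [uv,v] = G_u/2 = 0, [vv,u] = F_v - G_u/2 = -17/2, [vv,v] = G_v/2 = -5/2
Gamma^u_ij = (G*[ij,u] - F*[ij,v])/(EG - F^2), Gamma^v_ij = (E*[ij,v] - F*[ij,u])/(EG - F^2)


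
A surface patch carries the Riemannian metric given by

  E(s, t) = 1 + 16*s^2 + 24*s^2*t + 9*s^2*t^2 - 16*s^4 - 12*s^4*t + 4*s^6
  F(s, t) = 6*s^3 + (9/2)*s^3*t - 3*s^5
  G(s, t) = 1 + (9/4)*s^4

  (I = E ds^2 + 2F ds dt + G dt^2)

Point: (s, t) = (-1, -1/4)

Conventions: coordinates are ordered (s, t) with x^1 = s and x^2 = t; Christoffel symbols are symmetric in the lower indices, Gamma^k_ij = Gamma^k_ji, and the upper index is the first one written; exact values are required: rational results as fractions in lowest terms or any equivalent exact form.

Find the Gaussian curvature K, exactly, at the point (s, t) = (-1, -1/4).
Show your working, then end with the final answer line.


E = 41/16, F = -15/8, G = 13/4, EG - F^2 = 77/16 at the point
E_s = 55/8, E_t = 15/2, F_s = -3/8, F_t = -9/2, G_s = -9, G_t = 0
E_tt = 18, F_st = 27/2, G_ss = 27
Compute both Brioschi determinants and normalise by (EG - F^2)^2.
M1 = [[-E_tt/2 + F_st - G_ss/2, E_s/2, F_s - E_t/2], [F_t - G_s/2, E, F], [G_t/2, F, G]] = [[-9, 55/16, -33/8], [0, 41/16, -15/8], [0, -15/8, 13/4]]; det M1 = -693/16
M2 = [[0, E_t/2, G_s/2], [E_t/2, E, F], [G_s/2, F, G]] = [[0, 15/4, -9/2], [15/4, 41/16, -15/8], [-9/2, -15/8, 13/4]]; det M2 = -549/16
det M1 - det M2 = -9; K = -9 / (77/16)^2 = -2304/5929

Answer: K = -2304/5929


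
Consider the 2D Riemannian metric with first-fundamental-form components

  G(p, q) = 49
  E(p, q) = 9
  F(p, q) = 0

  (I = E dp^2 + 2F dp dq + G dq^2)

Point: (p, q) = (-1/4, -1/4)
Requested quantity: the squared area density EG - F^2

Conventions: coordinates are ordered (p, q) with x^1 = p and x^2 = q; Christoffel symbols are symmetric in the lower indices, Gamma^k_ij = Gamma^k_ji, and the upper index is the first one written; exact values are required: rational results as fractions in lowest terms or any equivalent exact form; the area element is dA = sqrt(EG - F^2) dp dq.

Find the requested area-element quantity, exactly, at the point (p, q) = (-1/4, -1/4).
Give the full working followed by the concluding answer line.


E = 9, F = 0, G = 49; EG - F^2 = 441

Answer: EG - F^2 = 441


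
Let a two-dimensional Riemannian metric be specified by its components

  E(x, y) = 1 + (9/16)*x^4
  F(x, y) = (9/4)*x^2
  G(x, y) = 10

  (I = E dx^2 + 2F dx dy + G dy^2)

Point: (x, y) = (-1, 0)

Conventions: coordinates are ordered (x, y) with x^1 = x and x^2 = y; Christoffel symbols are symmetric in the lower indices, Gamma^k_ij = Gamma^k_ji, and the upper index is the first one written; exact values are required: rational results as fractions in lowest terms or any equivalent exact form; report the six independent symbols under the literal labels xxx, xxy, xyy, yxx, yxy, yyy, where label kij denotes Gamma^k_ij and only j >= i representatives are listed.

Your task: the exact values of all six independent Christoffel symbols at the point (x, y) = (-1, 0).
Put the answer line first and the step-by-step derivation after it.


Answer: Gamma_xxx = -18/169, Gamma_xxy = 0, Gamma_xyy = 0, Gamma_yxx = -72/169, Gamma_yxy = 0, Gamma_yyy = 0

E = 25/16, F = 9/4, G = 10 at the point
E_x = -9/4, E_y = 0, F_x = -9/2, F_y = 0, G_x = 0, G_y = 0
EG - F^2 = 169/16;  g^inv = (16/169) * [[10, -9/4], [-9/4, 25/16]]
first-kind symbols [ij,l] = (1/2)(d_i g_jl + d_j g_il - d_l g_ij): [xx,x] = E_x/2 = -9/8, [xx,y] = F_x - E_y/2 = -9/2, [xy,x] = E_y/2 = 0, [xy,y] = G_x/2 = 0, [yy,x] = F_y - G_x/2 = 0, [yy,y] = G_y/2 = 0
Gamma^x_ij = (G*[ij,x] - F*[ij,y])/(EG - F^2), Gamma^y_ij = (E*[ij,y] - F*[ij,x])/(EG - F^2)


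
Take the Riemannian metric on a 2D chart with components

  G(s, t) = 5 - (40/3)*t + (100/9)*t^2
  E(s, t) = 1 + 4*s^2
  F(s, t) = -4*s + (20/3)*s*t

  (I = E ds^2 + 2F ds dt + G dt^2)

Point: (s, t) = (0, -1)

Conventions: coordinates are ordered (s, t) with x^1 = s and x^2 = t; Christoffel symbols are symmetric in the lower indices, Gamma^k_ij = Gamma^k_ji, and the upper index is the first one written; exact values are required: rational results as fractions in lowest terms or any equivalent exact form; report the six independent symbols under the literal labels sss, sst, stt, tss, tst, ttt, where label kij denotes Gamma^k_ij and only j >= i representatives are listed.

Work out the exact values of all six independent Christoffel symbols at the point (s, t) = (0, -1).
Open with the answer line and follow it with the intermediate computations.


Answer: Gamma_sss = 0, Gamma_sst = 0, Gamma_stt = 0, Gamma_tss = -96/265, Gamma_tst = 0, Gamma_ttt = -32/53

E = 1, F = 0, G = 265/9 at the point
E_s = 0, E_t = 0, F_s = -32/3, F_t = 0, G_s = 0, G_t = -320/9
EG - F^2 = 265/9;  g^inv = (9/265) * [[265/9, 0], [0, 1]]
first-kind symbols [ij,l] = (1/2)(d_i g_jl + d_j g_il - d_l g_ij): [ss,s] = E_s/2 = 0, [ss,t] = F_s - E_t/2 = -32/3, [st,s] = E_t/2 = 0, [st,t] = G_s/2 = 0, [tt,s] = F_t - G_s/2 = 0, [tt,t] = G_t/2 = -160/9
Gamma^s_ij = (G*[ij,s] - F*[ij,t])/(EG - F^2), Gamma^t_ij = (E*[ij,t] - F*[ij,s])/(EG - F^2)


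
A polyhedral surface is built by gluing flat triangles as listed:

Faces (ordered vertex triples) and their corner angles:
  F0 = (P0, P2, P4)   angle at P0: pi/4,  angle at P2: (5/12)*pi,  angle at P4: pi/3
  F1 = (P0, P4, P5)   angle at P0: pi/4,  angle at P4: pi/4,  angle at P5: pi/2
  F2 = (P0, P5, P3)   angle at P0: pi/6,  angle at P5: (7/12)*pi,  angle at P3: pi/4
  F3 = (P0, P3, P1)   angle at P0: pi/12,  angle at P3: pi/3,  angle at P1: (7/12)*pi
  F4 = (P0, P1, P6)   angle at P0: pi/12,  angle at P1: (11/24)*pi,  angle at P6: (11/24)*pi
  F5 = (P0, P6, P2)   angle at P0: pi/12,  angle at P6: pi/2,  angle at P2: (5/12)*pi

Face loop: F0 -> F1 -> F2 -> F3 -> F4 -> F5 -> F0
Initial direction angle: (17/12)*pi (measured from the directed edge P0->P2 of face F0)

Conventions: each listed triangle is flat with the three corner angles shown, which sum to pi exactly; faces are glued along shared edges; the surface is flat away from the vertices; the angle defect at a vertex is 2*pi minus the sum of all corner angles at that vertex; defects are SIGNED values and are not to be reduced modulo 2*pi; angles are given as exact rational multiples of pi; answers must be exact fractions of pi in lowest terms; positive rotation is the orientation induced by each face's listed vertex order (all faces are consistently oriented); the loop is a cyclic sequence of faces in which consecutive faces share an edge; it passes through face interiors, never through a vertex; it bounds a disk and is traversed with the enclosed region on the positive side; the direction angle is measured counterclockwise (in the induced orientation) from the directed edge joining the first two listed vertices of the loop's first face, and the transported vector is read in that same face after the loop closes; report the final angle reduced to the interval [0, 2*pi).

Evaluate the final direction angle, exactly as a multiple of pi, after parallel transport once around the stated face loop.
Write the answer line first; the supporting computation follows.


Answer: final direction angle = pi/2

enclosed vertex P0: corner angles sum to (11/12)*pi, defect = 2*pi - (11/12)*pi = (13/12)*pi
adding the enclosed defects to the starting angle (mod 2*pi, induced orientation) gives the holonomy
final angle = (17/12)*pi + (13/12)*pi = pi/2 (mod 2*pi)


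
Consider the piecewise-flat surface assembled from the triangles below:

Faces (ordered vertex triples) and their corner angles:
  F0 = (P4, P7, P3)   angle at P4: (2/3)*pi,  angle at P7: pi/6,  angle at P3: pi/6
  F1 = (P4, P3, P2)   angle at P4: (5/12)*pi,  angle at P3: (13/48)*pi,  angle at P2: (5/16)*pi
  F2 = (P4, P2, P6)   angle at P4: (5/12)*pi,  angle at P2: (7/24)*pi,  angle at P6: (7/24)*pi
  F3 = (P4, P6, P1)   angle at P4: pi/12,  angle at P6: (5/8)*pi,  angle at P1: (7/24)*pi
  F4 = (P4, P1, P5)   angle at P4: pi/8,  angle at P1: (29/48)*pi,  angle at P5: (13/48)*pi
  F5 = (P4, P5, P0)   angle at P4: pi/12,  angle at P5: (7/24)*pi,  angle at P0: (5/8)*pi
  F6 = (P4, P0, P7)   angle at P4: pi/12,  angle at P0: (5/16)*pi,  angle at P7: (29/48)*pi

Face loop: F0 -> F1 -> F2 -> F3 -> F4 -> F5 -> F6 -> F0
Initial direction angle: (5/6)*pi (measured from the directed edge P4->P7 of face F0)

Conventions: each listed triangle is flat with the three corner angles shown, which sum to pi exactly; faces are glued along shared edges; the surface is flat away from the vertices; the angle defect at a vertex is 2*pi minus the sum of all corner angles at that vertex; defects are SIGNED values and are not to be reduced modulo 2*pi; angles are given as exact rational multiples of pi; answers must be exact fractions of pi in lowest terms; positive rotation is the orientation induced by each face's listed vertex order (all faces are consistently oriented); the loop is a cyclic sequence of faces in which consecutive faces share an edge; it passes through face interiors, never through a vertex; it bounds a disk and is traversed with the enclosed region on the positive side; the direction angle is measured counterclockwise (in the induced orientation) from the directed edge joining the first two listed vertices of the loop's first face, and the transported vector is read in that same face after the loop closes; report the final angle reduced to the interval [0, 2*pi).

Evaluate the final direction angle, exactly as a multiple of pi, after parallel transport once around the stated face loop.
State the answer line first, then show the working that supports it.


Answer: final direction angle = (23/24)*pi

enclosed vertex P4: corner angles sum to (15/8)*pi, defect = 2*pi - (15/8)*pi = pi/8
transport around the loop rotates by the sum of enclosed defects; add to the initial angle mod 2*pi
final angle = (5/6)*pi + pi/8 = (23/24)*pi (mod 2*pi)


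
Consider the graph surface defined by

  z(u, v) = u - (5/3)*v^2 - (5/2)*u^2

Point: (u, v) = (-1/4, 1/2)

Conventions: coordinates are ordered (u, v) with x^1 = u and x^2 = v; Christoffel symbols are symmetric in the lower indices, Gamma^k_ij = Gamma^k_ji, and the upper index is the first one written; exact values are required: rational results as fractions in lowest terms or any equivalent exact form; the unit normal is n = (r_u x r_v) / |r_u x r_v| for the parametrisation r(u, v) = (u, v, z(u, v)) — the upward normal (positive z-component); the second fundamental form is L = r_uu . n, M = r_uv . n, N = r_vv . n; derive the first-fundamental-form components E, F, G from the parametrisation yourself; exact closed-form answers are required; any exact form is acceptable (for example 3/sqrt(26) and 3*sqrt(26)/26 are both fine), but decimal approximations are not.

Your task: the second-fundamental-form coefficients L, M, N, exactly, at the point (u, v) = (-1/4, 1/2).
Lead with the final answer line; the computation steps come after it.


Answer: L = -60*sqrt(1273)/1273, M = 0, N = -40*sqrt(1273)/1273

z_u = 9/4, z_v = -5/3, z_uu = -5, z_uv = 0, z_vv = -10/3
E = 97/16, F = -15/4, G = 34/9; answer radicand W^2 = 1273/144
unnormalised second-form numerators: l = -5, m = 0, n = -10/3; L = l/sqrt(1273/144), and similarly M = m/sqrt(W^2), N = n/sqrt(W^2)


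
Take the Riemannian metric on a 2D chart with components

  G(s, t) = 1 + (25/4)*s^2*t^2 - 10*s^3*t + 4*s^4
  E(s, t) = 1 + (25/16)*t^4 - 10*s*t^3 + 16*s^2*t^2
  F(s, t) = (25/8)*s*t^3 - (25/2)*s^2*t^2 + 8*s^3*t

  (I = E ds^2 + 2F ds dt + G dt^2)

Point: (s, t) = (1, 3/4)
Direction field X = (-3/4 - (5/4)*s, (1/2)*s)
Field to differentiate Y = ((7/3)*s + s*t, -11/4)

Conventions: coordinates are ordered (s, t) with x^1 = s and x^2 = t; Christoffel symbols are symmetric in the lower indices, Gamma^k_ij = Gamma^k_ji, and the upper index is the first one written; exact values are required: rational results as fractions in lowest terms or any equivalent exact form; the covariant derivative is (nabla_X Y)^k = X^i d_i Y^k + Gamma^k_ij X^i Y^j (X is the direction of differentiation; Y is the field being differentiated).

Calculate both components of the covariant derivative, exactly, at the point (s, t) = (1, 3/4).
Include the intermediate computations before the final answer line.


E = 25705/4096, F = 147/512, G = 65/64 at the point
E_s = 441/32, E_t = 2499/256, F_s = 2691/512, F_t = -701/128, G_s = 17/32, G_t = -5/8
EG - F^2 = 25769/4096;  g^inv = (4096/25769) * [[65/64, -147/512], [-147/512, 25705/4096]]
first-kind symbols [ij,l] = (1/2)(d_i g_jl + d_j g_il - d_l g_ij): [ss,s] = E_s/2 = 441/64, [ss,t] = F_s - E_t/2 = 3/8, [st,s] = E_t/2 = 2499/512, [st,t] = G_s/2 = 17/64, [tt,s] = F_t - G_s/2 = -735/128, [tt,t] = G_t/2 = -5/16
Gamma^s_ij = (G*[ij,s] - F*[ij,t])/(EG - F^2), Gamma^t_ij = (E*[ij,t] - F*[ij,s])/(EG - F^2)
Gamma_sss = 28224/25769, Gamma_sst = 19992/25769, Gamma_stt = -23520/25769, Gamma_tss = 1536/25769, Gamma_tst = 1088/25769, Gamma_ttt = -1280/25769
X = (-2, 1/2), Y = (37/12, -11/4) at the point

Answer: (nabla_X Y)^s = -440866/77307, (nabla_X Y)^t = -152/77307


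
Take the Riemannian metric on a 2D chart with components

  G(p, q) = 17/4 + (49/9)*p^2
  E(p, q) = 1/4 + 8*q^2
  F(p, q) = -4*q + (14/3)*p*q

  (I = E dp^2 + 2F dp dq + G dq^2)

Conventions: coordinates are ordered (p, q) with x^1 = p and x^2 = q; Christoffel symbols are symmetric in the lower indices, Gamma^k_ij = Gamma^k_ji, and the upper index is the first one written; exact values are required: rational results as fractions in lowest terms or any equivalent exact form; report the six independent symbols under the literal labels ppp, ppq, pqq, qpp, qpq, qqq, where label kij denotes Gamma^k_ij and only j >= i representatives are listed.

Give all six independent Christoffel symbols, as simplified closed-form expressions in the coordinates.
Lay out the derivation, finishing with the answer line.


E = 1/4 + 8*q^2; F = -4*q + (14/3)*p*q; G = 17/4 + (49/9)*p^2
Gamma^k_ij = (1/2) g^{kl} (d_i g_jl + d_j g_il - d_l g_ij), with g^inv = (1/(EG-F^2)) [[G, -F], [-F, E]]
first partials: E_p = 0, E_q = 16*q, F_p = (14/3)*q, F_q = -4 + (14/3)*p, G_p = (98/9)*p, G_q = 0
D = EG - F^2 = 17/16 + 18*q^2 + (49/36)*p^2 + (112/3)*p*q^2 + (196/9)*p^2*q^2
expanded: Gamma^p_pp = (G E_p - 2F F_p + F E_q)/(2D), Gamma^p_pq = (G E_q - F G_p)/(2D), Gamma^p_qq = (2G F_q - G G_p - F G_q)/(2D), Gamma^q_pp = (2E F_p - E E_q - F E_p)/(2D), Gamma^q_pq = (E G_p - F E_q)/(2D), Gamma^q_qq = (E G_q - 2F F_q + F G_p)/(2D); substitute and cancel common factors

Answer: Gamma_ppp = (2240*p*q^2 - 1920*q^2)/(3136*p^2*q^2 + 196*p^2 + 5376*p*q^2 + 2592*q^2 + 153), Gamma_ppq = (7840*p^2*q + 9408*p*q + 14688*q)/(9408*p^2*q^2 + 588*p^2 + 16128*p*q^2 + 7776*q^2 + 459), Gamma_pqq = (-5488*p^3 - 28224*p^2 - 4284*p - 22032)/(28224*p^2*q^2 + 1764*p^2 + 48384*p*q^2 + 23328*q^2 + 1377), Gamma_qpp = (-3840*q^3 - 120*q)/(3136*p^2*q^2 + 196*p^2 + 5376*p*q^2 + 2592*q^2 + 153), Gamma_qpq = (896*p*q^2 + 196*p + 4608*q^2)/(3136*p^2*q^2 + 196*p^2 + 5376*p*q^2 + 2592*q^2 + 153), Gamma_qqq = (1568*p^2*q + 6720*p*q - 6912*q)/(9408*p^2*q^2 + 588*p^2 + 16128*p*q^2 + 7776*q^2 + 459)


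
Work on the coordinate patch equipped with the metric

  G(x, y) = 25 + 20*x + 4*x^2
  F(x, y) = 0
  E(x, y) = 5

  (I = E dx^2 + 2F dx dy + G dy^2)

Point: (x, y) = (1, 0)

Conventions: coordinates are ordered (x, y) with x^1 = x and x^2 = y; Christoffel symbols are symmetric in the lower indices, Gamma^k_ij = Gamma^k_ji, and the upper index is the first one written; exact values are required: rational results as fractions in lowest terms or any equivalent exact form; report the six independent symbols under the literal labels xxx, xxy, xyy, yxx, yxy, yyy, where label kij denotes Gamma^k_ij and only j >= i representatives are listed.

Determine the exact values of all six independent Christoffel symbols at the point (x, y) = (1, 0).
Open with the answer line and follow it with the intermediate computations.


Answer: Gamma_xxx = 0, Gamma_xxy = 0, Gamma_xyy = -14/5, Gamma_yxx = 0, Gamma_yxy = 2/7, Gamma_yyy = 0

E = 5, F = 0, G = 49 at the point
E_x = 0, E_y = 0, F_x = 0, F_y = 0, G_x = 28, G_y = 0
EG - F^2 = 245;  g^inv = (1/245) * [[49, 0], [0, 5]]
first-kind symbols [ij,l] = (1/2)(d_i g_jl + d_j g_il - d_l g_ij): [xx,x] = E_x/2 = 0, [xx,y] = F_x - E_y/2 = 0, [xy,x] = E_y/2 = 0, [xy,y] = G_x/2 = 14, [yy,x] = F_y - G_x/2 = -14, [yy,y] = G_y/2 = 0
Gamma^x_ij = (G*[ij,x] - F*[ij,y])/(EG - F^2), Gamma^y_ij = (E*[ij,y] - F*[ij,x])/(EG - F^2)


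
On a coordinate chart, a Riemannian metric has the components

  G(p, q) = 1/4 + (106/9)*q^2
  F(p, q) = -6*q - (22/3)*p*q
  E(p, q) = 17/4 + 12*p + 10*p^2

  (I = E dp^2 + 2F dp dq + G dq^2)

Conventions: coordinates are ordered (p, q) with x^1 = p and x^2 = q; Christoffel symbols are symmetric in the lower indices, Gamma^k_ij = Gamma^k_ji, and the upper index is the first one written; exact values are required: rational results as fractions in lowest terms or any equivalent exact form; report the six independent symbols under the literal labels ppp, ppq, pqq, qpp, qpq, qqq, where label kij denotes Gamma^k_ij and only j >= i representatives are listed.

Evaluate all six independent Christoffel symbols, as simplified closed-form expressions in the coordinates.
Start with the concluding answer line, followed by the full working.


Answer: Gamma_ppp = (9216*p*q^2 + 360*p + 3840*q^2 + 216)/(9216*p^2*q^2 + 360*p^2 + 7680*p*q^2 + 432*p + 2024*q^2 + 153), Gamma_ppq = 0, Gamma_pqq = (-264*p - 216)/(9216*p^2*q^2 + 360*p^2 + 7680*p*q^2 + 432*p + 2024*q^2 + 153), Gamma_qpp = (2304*p*q + 696*q)/(9216*p^2*q^2 + 360*p^2 + 7680*p*q^2 + 432*p + 2024*q^2 + 153), Gamma_qpq = 0, Gamma_qqq = (9216*p^2*q + 7680*p*q + 2024*q)/(9216*p^2*q^2 + 360*p^2 + 7680*p*q^2 + 432*p + 2024*q^2 + 153)

E = 17/4 + 12*p + 10*p^2; F = -6*q - (22/3)*p*q; G = 1/4 + (106/9)*q^2
Gamma^k_ij = (1/2) g^{kl} (d_i g_jl + d_j g_il - d_l g_ij), with g^inv = (1/(EG-F^2)) [[G, -F], [-F, E]]
first partials: E_p = 12 + 20*p, E_q = 0, F_p = -(22/3)*q, F_q = -6 - (22/3)*p, G_p = 0, G_q = (212/9)*q
D = EG - F^2 = 17/16 + 3*p + (253/18)*q^2 + (5/2)*p^2 + (160/3)*p*q^2 + 64*p^2*q^2
expanded: Gamma^p_pp = (G E_p - 2F F_p + F E_q)/(2D), Gamma^p_pq = (G E_q - F G_p)/(2D), Gamma^p_qq = (2G F_q - G G_p - F G_q)/(2D), Gamma^q_pp = (2E F_p - E E_q - F E_p)/(2D), Gamma^q_pq = (E G_p - F E_q)/(2D), Gamma^q_qq = (E G_q - 2F F_q + F G_p)/(2D); substitute and cancel common factors


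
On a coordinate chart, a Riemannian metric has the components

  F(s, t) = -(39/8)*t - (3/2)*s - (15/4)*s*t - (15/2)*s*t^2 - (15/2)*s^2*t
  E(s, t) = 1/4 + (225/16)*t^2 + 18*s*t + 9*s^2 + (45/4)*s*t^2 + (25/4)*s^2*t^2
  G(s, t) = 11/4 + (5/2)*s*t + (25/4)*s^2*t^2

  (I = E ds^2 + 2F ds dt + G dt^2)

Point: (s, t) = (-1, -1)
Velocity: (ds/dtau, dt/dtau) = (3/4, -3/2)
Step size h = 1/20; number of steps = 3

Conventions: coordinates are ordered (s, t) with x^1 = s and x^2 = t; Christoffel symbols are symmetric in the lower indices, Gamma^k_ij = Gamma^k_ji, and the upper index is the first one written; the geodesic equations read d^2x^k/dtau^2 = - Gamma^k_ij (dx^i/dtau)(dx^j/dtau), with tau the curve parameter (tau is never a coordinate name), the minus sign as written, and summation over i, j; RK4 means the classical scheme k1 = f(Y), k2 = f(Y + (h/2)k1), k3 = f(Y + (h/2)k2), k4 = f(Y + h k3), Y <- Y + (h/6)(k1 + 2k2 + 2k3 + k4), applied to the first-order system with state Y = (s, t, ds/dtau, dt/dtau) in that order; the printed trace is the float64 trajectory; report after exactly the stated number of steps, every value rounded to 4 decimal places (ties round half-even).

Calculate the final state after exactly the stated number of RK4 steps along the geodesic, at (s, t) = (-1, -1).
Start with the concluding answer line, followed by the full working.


Answer: s = -0.8819, t = -1.2340, ds/dtau = 0.8285, dt/dtau = -1.6368

f(Y) = (ds/dtau, dt/dtau, -Gamma^s_ij Y'^i Y'^j, -Gamma^t_ij Y'^i Y'^j) with the Gammas evaluated at the stage position; h = 0.050000; intermediate values shown to 6 dp
step 0: s = -1.0000, t = -1.0000, ds/dtau = 0.7500, dt/dtau = -1.5000
step 1:
  k1: at (s, t) = (-1.000000, -1.000000), (ds/dtau, dt/dtau) = (0.750000, -1.500000); Gamma_sss = -1.642148, Gamma_sst = -0.706209, Gamma_stt = -0.497882, Gamma_tss = 2.326552, Gamma_tst = 0.430168, Gamma_ttt = 0.110884; k1 = (0.750000, -1.500000, 0.454972, -0.590296)
  k2: at (s, t) = (-0.981250, -1.037500), (ds/dtau, dt/dtau) = (0.761374, -1.514757); Gamma_sss = -1.598914, Gamma_sst = -0.667505, Gamma_stt = -0.473009, Gamma_tss = 2.228891, Gamma_tst = 0.356827, Gamma_ttt = 0.093747; k2 = (0.761374, -1.514757, 0.472528, -0.684112)
  k3: at (s, t) = (-0.980966, -1.037869), (ds/dtau, dt/dtau) = (0.761813, -1.517103); Gamma_sss = -1.598560, Gamma_sst = -0.667163, Gamma_stt = -0.472806, Gamma_tss = 2.228115, Gamma_tst = 0.356153, Gamma_ttt = 0.093687; k3 = (0.761813, -1.517103, 0.473803, -0.685489)
  k4: at (s, t) = (-0.961909, -1.075855), (ds/dtau, dt/dtau) = (0.773690, -1.534274); Gamma_sss = -1.549871, Gamma_sst = -0.624818, Gamma_stt = -0.446036, Gamma_tss = 2.124511, Gamma_tst = 0.277011, Gamma_ttt = 0.073361; k4 = (0.773690, -1.534274, 0.494329, -0.786763)
  Y <- Y + (h/6)(k1 + 2k2 + 2k3 + k4): s = -0.9619, t = -1.0758, ds/dtau = 0.7737, dt/dtau = -1.5343
step 2:
  k1: at (s, t) = (-0.961916, -1.075817), (ds/dtau, dt/dtau) = (0.773683, -1.534302); Gamma_sss = -1.549935, Gamma_sst = -0.624870, Gamma_stt = -0.446070, Gamma_tss = 2.124646, Gamma_tst = 0.277103, Gamma_ttt = 0.073399; k1 = (0.773683, -1.534302, 0.494334, -0.786692)
  k2: at (s, t) = (-0.942574, -1.114174), (ds/dtau, dt/dtau) = (0.786041, -1.553969); Gamma_sss = -1.495191, Gamma_sst = -0.578754, Gamma_stt = -0.417377, Gamma_tss = 2.013838, Gamma_tst = 0.191748, Gamma_ttt = 0.049710; k2 = (0.786041, -1.553969, 0.517833, -0.895877)
  k3: at (s, t) = (-0.942265, -1.114666), (ds/dtau, dt/dtau) = (0.786629, -1.556699); Gamma_sss = -1.494507, Gamma_sst = -0.578175, Gamma_stt = -0.417029, Gamma_tss = 2.012501, Gamma_tst = 0.190662, Gamma_ttt = 0.049462; k3 = (0.786629, -1.556699, 0.519367, -0.898220)
  k4: at (s, t) = (-0.922585, -1.153652), (ds/dtau, dt/dtau) = (0.799651, -1.579213); Gamma_sss = -1.432144, Gamma_sst = -0.527498, Gamma_stt = -0.385989, Gamma_tss = 1.891380, Gamma_tst = 0.097475, Gamma_ttt = 0.021716; k4 = (0.799651, -1.579213, 0.546126, -1.017401)
  Y <- Y + (h/6)(k1 + 2k2 + 2k3 + k4): s = -0.9226, t = -1.1536, ds/dtau = 0.7996, dt/dtau = -1.5792
step 3:
  k1: at (s, t) = (-0.922594, -1.153607), (ds/dtau, dt/dtau) = (0.799640, -1.579238); Gamma_sss = -1.432232, Gamma_sst = -0.527567, Gamma_stt = -0.386032, Gamma_tss = 1.891553, Gamma_tst = 0.097596, Gamma_ttt = 0.021768; k1 = (0.799640, -1.579238, 0.546121, -1.017302)
  k2: at (s, t) = (-0.902603, -1.193088), (ds/dtau, dt/dtau) = (0.813293, -1.604670); Gamma_sss = -1.361325, Gamma_sst = -0.472108, Gamma_stt = -0.352601, Gamma_tss = 1.758175, Gamma_tst = -0.004091, Gamma_ttt = -0.010305; k2 = (0.813293, -1.604670, 0.576113, -1.147082)
  k3: at (s, t) = (-0.902262, -1.193724), (ds/dtau, dt/dtau) = (0.814043, -1.607915); Gamma_sss = -1.360130, Gamma_sst = -0.471191, Gamma_stt = -0.352056, Gamma_tss = 1.755966, Gamma_tst = -0.005779, Gamma_ttt = -0.010830; k3 = (0.814043, -1.607915, 0.578019, -1.150748)
  k4: at (s, t) = (-0.881892, -1.234003), (ds/dtau, dt/dtau) = (0.828541, -1.636775); Gamma_sss = -1.278327, Gamma_sst = -0.409820, Gamma_stt = -0.315661, Gamma_tss = 1.605686, Gamma_tst = -0.118326, Gamma_ttt = -0.048237; k4 = (0.828541, -1.636775, 0.611670, -1.293976)
  Y <- Y + (h/6)(k1 + 2k2 + 2k3 + k4): s = -0.8819, t = -1.2340, ds/dtau = 0.8285, dt/dtau = -1.6368
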